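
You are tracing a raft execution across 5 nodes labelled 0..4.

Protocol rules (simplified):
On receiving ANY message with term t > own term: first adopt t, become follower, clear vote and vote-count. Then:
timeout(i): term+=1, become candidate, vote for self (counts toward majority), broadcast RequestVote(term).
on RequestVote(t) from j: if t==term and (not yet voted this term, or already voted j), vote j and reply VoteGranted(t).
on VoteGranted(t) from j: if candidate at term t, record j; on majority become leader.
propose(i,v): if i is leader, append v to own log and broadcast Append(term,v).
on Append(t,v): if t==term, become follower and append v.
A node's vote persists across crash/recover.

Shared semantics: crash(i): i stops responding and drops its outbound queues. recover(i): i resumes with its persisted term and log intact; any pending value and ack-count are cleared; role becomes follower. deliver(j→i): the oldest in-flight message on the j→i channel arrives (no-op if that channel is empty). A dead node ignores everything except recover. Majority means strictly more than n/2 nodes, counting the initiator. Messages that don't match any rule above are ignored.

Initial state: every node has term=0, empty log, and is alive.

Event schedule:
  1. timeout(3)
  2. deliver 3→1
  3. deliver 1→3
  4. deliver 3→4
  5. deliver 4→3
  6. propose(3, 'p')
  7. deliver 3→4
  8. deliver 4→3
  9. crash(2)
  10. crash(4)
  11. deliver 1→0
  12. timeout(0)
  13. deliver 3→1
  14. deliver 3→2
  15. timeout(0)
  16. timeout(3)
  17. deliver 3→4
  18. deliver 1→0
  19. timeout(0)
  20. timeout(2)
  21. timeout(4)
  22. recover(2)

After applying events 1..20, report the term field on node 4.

1

[1] timeout(3) → N3(cand t1 [-])
[2] deliver 3→1 → N1(foll t1 [-])
[3] deliver 1→3 → ∅
[4] deliver 3→4 → N4(foll t1 [-])
[5] deliver 4→3 → N3(lead t1 [-])
[6] propose(3,'p') → N3(lead t1 [p])
[7] deliver 3→4 → N4(foll t1 [p])
[8] deliver 4→3 → ∅
[9] crash(2) → N2(✗foll t0 [-])
[10] crash(4) → N4(✗foll t1 [p])
[11] deliver 1→0 → ∅
[12] timeout(0) → N0(cand t1 [-])
[13] deliver 3→1 → N1(foll t1 [p])
[14] deliver 3→2 → ∅
[15] timeout(0) → N0(cand t2 [-])
[16] timeout(3) → N3(cand t2 [p])
[17] deliver 3→4 → ∅
[18] deliver 1→0 → ∅
[19] timeout(0) → N0(cand t3 [-])
[20] timeout(2) → ∅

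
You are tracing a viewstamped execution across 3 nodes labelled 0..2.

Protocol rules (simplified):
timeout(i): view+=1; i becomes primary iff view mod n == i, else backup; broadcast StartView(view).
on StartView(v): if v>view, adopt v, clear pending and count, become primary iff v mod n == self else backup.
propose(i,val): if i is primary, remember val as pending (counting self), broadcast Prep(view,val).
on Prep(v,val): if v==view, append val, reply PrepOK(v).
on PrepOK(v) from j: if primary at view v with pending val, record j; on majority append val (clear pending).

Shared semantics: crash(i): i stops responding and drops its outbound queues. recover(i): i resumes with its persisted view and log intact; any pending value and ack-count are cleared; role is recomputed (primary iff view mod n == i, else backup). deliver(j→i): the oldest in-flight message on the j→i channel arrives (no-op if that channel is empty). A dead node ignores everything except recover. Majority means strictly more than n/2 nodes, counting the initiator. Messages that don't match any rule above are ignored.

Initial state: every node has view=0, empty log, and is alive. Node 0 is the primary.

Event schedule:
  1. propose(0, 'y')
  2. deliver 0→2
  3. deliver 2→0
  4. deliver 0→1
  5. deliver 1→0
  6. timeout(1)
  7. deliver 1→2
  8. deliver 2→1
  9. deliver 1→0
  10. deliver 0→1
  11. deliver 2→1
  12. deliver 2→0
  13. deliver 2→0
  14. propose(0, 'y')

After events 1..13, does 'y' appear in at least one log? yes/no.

yes

[1] propose(0,'y') → ∅
[2] deliver 0→2 → N2(back v0 [y])
[3] deliver 2→0 → N0(prim v0 [y])
[4] deliver 0→1 → N1(back v0 [y])
[5] deliver 1→0 → ∅
[6] timeout(1) → N1(prim v1 [y])
[7] deliver 1→2 → N2(back v1 [y])
[8] deliver 2→1 → ∅
[9] deliver 1→0 → N0(back v1 [y])
[10] deliver 0→1 → ∅
[11] deliver 2→1 → ∅
[12] deliver 2→0 → ∅
[13] deliver 2→0 → ∅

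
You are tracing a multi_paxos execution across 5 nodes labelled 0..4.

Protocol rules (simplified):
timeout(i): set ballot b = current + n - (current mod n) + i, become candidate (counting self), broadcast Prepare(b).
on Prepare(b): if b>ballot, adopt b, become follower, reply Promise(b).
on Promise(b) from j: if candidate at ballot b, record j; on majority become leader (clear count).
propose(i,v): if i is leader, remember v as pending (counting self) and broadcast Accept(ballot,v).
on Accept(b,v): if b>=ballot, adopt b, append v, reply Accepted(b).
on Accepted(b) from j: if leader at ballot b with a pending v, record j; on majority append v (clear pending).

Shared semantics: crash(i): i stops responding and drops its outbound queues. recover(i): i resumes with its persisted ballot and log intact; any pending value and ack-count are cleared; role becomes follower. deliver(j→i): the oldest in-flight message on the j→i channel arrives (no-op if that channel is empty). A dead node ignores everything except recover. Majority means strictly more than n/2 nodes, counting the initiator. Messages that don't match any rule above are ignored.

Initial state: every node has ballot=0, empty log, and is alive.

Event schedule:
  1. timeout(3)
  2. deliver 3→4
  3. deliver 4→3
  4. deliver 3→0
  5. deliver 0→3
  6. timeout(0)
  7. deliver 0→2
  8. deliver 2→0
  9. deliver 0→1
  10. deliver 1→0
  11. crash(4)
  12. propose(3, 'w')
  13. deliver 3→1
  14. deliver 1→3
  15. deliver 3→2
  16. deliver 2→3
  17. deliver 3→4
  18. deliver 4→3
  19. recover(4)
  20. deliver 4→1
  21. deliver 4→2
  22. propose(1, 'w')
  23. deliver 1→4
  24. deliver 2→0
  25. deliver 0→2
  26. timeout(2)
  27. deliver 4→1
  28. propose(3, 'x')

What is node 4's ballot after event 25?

8

1. timeout(3):  <3:cand b8 ->
2. deliver 3→4:  <4:foll b8 ->
3. deliver 4→3:  nop
4. deliver 3→0:  <0:foll b8 ->
5. deliver 0→3:  <3:lead b8 ->
6. timeout(0):  <0:cand b10 ->
7. deliver 0→2:  <2:foll b10 ->
8. deliver 2→0:  nop
9. deliver 0→1:  <1:foll b10 ->
10. deliver 1→0:  <0:lead b10 ->
11. crash(4):  <4:✗foll b8 ->
12. propose(3,'w'):  nop
13. deliver 3→1:  nop
14. deliver 1→3:  nop
15. deliver 3→2:  nop
16. deliver 2→3:  nop
17. deliver 3→4:  nop
18. deliver 4→3:  nop
19. recover(4):  <4:foll b8 ->
20. deliver 4→1:  nop
21. deliver 4→2:  nop
22. propose(1,'w'):  nop
23. deliver 1→4:  nop
24. deliver 2→0:  nop
25. deliver 0→2:  nop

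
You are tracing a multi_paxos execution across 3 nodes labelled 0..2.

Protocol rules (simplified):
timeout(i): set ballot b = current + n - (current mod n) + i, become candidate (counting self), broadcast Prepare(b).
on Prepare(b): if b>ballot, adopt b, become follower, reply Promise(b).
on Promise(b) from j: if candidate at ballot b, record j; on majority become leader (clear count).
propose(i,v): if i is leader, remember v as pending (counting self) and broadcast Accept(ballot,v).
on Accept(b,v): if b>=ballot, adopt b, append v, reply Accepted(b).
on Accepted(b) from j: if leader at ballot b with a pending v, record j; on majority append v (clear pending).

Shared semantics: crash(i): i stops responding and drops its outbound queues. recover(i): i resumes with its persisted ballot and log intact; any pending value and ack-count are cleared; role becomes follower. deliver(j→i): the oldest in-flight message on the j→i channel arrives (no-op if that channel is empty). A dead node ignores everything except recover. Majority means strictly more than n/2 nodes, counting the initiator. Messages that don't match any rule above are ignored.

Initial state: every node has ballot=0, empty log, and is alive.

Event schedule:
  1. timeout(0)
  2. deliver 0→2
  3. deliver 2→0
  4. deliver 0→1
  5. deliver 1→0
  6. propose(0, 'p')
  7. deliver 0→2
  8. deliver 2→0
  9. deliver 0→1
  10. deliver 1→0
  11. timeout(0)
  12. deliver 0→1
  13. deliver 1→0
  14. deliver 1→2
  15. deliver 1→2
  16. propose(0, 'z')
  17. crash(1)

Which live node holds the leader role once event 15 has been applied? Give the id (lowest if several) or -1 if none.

1. timeout(0):  <0:cand b3 ->
2. deliver 0→2:  <2:foll b3 ->
3. deliver 2→0:  <0:lead b3 ->
4. deliver 0→1:  <1:foll b3 ->
5. deliver 1→0:  nop
6. propose(0,'p'):  nop
7. deliver 0→2:  <2:foll b3 p>
8. deliver 2→0:  <0:lead b3 p>
9. deliver 0→1:  <1:foll b3 p>
10. deliver 1→0:  nop
11. timeout(0):  <0:cand b6 p>
12. deliver 0→1:  <1:foll b6 p>
13. deliver 1→0:  <0:lead b6 p>
14. deliver 1→2:  nop
15. deliver 1→2:  nop

0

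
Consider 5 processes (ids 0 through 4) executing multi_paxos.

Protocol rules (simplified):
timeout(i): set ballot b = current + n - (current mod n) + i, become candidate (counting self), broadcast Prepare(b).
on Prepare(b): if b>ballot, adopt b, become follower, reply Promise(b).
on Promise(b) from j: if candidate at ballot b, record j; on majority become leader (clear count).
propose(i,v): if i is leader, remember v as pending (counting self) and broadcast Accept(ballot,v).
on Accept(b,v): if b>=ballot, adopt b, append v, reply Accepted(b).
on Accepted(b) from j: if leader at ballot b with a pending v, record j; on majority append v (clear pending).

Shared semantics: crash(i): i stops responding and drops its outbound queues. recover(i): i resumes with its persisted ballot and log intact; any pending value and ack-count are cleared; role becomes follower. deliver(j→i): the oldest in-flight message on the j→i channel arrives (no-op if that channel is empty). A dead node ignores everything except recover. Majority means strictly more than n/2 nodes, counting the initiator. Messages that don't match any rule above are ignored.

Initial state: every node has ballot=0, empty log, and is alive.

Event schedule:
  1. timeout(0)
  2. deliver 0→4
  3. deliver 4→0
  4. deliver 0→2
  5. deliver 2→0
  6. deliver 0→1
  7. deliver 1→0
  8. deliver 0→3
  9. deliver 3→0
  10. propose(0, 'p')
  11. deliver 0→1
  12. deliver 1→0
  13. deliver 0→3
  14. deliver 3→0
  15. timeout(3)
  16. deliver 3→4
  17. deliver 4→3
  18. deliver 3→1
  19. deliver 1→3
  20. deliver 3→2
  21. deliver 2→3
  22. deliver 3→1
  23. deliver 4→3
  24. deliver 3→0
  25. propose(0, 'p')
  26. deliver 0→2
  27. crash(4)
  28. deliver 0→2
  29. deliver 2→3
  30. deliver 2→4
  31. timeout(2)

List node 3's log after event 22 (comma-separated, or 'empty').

1. timeout(0):  <0:cand b5 ->
2. deliver 0→4:  <4:foll b5 ->
3. deliver 4→0:  nop
4. deliver 0→2:  <2:foll b5 ->
5. deliver 2→0:  <0:lead b5 ->
6. deliver 0→1:  <1:foll b5 ->
7. deliver 1→0:  nop
8. deliver 0→3:  <3:foll b5 ->
9. deliver 3→0:  nop
10. propose(0,'p'):  nop
11. deliver 0→1:  <1:foll b5 p>
12. deliver 1→0:  nop
13. deliver 0→3:  <3:foll b5 p>
14. deliver 3→0:  <0:lead b5 p>
15. timeout(3):  <3:cand b13 p>
16. deliver 3→4:  <4:foll b13 ->
17. deliver 4→3:  nop
18. deliver 3→1:  <1:foll b13 p>
19. deliver 1→3:  <3:lead b13 p>
20. deliver 3→2:  <2:foll b13 ->
21. deliver 2→3:  nop
22. deliver 3→1:  nop

p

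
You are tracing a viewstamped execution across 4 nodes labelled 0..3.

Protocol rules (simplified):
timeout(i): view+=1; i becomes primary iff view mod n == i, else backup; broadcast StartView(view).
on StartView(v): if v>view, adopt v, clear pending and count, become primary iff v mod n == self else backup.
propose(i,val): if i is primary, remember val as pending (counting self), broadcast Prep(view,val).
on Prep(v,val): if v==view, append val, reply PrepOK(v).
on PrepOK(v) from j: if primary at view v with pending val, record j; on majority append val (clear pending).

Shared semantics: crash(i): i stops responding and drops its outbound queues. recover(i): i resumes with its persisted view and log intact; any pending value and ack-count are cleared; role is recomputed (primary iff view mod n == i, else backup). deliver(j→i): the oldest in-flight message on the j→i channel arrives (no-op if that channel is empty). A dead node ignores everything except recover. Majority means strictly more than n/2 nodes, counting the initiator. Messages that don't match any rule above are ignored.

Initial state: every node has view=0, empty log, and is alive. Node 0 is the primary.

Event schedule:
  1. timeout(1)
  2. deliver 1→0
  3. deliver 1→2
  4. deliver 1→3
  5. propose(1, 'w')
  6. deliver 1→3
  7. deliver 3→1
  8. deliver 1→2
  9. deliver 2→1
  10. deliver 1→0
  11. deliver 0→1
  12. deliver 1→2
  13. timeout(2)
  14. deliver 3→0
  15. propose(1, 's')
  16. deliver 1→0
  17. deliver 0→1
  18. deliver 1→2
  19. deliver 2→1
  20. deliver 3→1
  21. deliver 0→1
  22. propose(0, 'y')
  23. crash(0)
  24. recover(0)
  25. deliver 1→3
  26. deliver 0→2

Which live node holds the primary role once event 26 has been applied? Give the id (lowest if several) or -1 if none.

2

e1 timeout(1): 1[prim,v=1,-]
e2 deliver 1→0: 0[back,v=1,-]
e3 deliver 1→2: 2[back,v=1,-]
e4 deliver 1→3: 3[back,v=1,-]
e5 propose(1,'w'): ·
e6 deliver 1→3: 3[back,v=1,w]
e7 deliver 3→1: ·
e8 deliver 1→2: 2[back,v=1,w]
e9 deliver 2→1: 1[prim,v=1,w]
e10 deliver 1→0: 0[back,v=1,w]
e11 deliver 0→1: ·
e12 deliver 1→2: ·
e13 timeout(2): 2[prim,v=2,w]
e14 deliver 3→0: ·
e15 propose(1,'s'): ·
e16 deliver 1→0: 0[back,v=1,w,s]
e17 deliver 0→1: ·
e18 deliver 1→2: ·
e19 deliver 2→1: 1[back,v=2,w]
e20 deliver 3→1: ·
e21 deliver 0→1: ·
e22 propose(0,'y'): ·
e23 crash(0): 0[✗back,v=1,w,s]
e24 recover(0): 0[back,v=1,w,s]
e25 deliver 1→3: 3[back,v=1,w,s]
e26 deliver 0→2: ·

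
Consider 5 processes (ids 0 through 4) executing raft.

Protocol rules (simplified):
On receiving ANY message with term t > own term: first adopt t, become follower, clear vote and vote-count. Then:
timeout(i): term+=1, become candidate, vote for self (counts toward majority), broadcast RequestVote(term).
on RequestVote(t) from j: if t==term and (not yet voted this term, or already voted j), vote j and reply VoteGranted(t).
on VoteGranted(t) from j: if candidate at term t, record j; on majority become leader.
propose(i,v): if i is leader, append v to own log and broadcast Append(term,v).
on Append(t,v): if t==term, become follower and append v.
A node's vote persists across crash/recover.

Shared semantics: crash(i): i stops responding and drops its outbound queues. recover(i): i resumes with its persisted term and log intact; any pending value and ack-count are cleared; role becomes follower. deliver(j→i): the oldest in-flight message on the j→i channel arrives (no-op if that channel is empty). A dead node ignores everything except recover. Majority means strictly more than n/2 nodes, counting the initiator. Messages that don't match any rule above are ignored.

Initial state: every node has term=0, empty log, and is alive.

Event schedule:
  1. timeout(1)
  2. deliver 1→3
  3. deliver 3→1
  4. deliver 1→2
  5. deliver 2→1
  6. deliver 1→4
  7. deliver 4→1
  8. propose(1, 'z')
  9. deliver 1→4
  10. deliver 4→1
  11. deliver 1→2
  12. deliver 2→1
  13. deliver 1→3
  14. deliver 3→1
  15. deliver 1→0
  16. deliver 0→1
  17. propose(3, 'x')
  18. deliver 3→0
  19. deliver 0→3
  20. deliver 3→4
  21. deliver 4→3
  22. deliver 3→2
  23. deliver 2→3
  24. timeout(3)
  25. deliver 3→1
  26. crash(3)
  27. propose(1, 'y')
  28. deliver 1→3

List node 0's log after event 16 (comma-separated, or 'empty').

empty

step 1 timeout(1): 1={cand,t=1,log=-}
step 2 deliver 1→3: 3={foll,t=1,log=-}
step 3 deliver 3→1: —
step 4 deliver 1→2: 2={foll,t=1,log=-}
step 5 deliver 2→1: 1={lead,t=1,log=-}
step 6 deliver 1→4: 4={foll,t=1,log=-}
step 7 deliver 4→1: —
step 8 propose(1,'z'): 1={lead,t=1,log=z}
step 9 deliver 1→4: 4={foll,t=1,log=z}
step 10 deliver 4→1: —
step 11 deliver 1→2: 2={foll,t=1,log=z}
step 12 deliver 2→1: —
step 13 deliver 1→3: 3={foll,t=1,log=z}
step 14 deliver 3→1: —
step 15 deliver 1→0: 0={foll,t=1,log=-}
step 16 deliver 0→1: —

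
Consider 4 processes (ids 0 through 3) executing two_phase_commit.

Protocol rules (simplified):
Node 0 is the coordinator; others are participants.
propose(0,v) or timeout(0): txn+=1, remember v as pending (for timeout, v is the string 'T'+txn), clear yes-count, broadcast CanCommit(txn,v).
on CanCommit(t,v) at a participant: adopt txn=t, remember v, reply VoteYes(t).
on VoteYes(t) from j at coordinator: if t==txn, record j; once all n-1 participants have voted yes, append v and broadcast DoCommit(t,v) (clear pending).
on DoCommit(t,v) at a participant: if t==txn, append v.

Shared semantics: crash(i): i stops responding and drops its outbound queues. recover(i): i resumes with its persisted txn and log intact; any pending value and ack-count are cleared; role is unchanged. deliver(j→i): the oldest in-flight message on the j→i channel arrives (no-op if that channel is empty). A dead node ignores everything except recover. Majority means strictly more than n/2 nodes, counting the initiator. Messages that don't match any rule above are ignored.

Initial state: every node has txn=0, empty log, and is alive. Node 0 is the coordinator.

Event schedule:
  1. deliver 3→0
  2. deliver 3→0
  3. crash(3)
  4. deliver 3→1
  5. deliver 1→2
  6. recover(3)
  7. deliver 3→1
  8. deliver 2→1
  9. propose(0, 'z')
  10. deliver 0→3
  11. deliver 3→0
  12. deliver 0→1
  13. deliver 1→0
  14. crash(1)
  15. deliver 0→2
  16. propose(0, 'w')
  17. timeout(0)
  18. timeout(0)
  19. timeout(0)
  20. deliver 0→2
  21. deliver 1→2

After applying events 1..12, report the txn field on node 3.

1

step 1 deliver 3→0: —
step 2 deliver 3→0: —
step 3 crash(3): 3={✗part,t=0,log=-}
step 4 deliver 3→1: —
step 5 deliver 1→2: —
step 6 recover(3): 3={part,t=0,log=-}
step 7 deliver 3→1: —
step 8 deliver 2→1: —
step 9 propose(0,'z'): 0={coor,t=1,log=-}
step 10 deliver 0→3: 3={part,t=1,log=-}
step 11 deliver 3→0: —
step 12 deliver 0→1: 1={part,t=1,log=-}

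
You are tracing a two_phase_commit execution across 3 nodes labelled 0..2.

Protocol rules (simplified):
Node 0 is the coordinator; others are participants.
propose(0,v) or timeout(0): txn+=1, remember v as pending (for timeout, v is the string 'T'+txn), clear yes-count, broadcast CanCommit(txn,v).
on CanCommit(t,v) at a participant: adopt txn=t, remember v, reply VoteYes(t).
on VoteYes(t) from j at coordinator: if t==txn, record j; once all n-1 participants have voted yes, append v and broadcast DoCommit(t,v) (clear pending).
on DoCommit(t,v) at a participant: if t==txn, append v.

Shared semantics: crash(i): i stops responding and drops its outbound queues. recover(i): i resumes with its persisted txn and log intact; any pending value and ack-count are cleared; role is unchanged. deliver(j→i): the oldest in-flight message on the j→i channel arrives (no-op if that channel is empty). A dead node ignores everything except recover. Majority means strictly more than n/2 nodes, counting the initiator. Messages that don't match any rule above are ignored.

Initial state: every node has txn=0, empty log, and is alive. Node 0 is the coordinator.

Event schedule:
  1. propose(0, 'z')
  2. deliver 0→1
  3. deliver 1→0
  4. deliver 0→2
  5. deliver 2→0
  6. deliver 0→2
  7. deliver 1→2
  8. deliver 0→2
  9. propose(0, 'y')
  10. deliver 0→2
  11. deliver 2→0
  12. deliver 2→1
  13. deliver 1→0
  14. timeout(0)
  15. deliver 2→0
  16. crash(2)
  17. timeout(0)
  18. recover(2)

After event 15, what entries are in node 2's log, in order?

e1 propose(0,'z'): 0[coor,t=1,-]
e2 deliver 0→1: 1[part,t=1,-]
e3 deliver 1→0: ·
e4 deliver 0→2: 2[part,t=1,-]
e5 deliver 2→0: 0[coor,t=1,z]
e6 deliver 0→2: 2[part,t=1,z]
e7 deliver 1→2: ·
e8 deliver 0→2: ·
e9 propose(0,'y'): 0[coor,t=2,z]
e10 deliver 0→2: 2[part,t=2,z]
e11 deliver 2→0: ·
e12 deliver 2→1: ·
e13 deliver 1→0: ·
e14 timeout(0): 0[coor,t=3,z]
e15 deliver 2→0: ·

z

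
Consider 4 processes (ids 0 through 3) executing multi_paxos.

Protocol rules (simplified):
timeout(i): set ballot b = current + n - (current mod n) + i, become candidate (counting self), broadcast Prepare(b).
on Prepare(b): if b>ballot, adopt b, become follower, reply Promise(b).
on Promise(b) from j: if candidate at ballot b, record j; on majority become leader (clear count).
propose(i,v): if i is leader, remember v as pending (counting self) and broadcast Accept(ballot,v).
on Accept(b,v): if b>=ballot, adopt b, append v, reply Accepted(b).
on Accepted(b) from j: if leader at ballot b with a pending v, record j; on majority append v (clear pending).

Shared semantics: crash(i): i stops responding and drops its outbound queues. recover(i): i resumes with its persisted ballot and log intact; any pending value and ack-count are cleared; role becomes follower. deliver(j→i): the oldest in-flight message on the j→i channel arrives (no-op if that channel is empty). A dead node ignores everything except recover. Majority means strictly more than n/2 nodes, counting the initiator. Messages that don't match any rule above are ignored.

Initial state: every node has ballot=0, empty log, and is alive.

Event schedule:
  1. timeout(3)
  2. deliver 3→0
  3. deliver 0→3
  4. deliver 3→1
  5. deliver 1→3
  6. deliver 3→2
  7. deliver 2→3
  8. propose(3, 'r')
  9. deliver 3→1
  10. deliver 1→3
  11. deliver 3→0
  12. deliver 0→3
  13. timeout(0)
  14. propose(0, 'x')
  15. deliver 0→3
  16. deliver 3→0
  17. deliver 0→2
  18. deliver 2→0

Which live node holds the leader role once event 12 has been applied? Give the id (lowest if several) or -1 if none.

3

step 1 timeout(3): 3={cand,b=7,log=-}
step 2 deliver 3→0: 0={foll,b=7,log=-}
step 3 deliver 0→3: —
step 4 deliver 3→1: 1={foll,b=7,log=-}
step 5 deliver 1→3: 3={lead,b=7,log=-}
step 6 deliver 3→2: 2={foll,b=7,log=-}
step 7 deliver 2→3: —
step 8 propose(3,'r'): —
step 9 deliver 3→1: 1={foll,b=7,log=r}
step 10 deliver 1→3: —
step 11 deliver 3→0: 0={foll,b=7,log=r}
step 12 deliver 0→3: 3={lead,b=7,log=r}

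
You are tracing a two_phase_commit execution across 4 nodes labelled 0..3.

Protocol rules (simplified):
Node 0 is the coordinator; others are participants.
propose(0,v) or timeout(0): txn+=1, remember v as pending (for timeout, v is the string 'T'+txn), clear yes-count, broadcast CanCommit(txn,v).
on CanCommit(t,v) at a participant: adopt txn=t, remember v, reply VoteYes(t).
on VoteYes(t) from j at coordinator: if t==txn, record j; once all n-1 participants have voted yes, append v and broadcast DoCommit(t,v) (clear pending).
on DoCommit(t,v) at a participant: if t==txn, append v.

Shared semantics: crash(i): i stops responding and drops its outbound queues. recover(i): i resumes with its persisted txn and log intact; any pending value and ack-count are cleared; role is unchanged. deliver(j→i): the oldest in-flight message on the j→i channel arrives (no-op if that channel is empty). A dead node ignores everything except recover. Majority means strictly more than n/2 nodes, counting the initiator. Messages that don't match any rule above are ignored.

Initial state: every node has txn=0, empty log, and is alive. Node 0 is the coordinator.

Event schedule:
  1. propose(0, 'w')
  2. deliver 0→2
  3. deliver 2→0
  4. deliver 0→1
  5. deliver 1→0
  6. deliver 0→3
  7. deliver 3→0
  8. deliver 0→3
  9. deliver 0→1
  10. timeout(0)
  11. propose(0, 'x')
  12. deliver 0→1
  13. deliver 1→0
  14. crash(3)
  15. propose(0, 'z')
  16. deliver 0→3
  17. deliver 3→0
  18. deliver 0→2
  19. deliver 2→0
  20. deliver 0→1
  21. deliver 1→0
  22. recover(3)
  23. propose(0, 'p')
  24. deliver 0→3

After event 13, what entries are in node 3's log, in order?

w

1. propose(0,'w'):  <0:coor t1 ->
2. deliver 0→2:  <2:part t1 ->
3. deliver 2→0:  nop
4. deliver 0→1:  <1:part t1 ->
5. deliver 1→0:  nop
6. deliver 0→3:  <3:part t1 ->
7. deliver 3→0:  <0:coor t1 w>
8. deliver 0→3:  <3:part t1 w>
9. deliver 0→1:  <1:part t1 w>
10. timeout(0):  <0:coor t2 w>
11. propose(0,'x'):  <0:coor t3 w>
12. deliver 0→1:  <1:part t2 w>
13. deliver 1→0:  nop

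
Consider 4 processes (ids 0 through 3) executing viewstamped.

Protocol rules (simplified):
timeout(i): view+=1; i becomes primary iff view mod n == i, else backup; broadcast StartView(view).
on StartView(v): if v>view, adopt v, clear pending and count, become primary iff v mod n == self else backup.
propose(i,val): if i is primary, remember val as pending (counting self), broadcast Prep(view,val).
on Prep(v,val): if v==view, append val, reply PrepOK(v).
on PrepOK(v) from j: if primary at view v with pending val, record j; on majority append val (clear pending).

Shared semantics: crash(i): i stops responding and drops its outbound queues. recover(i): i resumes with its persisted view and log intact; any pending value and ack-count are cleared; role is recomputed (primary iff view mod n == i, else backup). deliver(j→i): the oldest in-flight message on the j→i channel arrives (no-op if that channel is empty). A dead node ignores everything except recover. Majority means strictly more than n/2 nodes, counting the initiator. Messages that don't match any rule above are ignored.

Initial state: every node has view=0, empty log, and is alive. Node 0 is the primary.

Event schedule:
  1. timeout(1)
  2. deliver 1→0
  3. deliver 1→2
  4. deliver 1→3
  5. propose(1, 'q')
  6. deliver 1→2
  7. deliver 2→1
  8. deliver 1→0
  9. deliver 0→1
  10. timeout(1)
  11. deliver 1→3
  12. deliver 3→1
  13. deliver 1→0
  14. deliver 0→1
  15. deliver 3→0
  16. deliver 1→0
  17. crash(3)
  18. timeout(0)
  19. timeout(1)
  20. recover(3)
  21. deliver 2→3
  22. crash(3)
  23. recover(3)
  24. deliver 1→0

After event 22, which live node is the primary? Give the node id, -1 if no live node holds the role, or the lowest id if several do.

[1] timeout(1) → N1(prim v1 [-])
[2] deliver 1→0 → N0(back v1 [-])
[3] deliver 1→2 → N2(back v1 [-])
[4] deliver 1→3 → N3(back v1 [-])
[5] propose(1,'q') → ∅
[6] deliver 1→2 → N2(back v1 [q])
[7] deliver 2→1 → ∅
[8] deliver 1→0 → N0(back v1 [q])
[9] deliver 0→1 → N1(prim v1 [q])
[10] timeout(1) → N1(back v2 [q])
[11] deliver 1→3 → N3(back v1 [q])
[12] deliver 3→1 → ∅
[13] deliver 1→0 → N0(back v2 [q])
[14] deliver 0→1 → ∅
[15] deliver 3→0 → ∅
[16] deliver 1→0 → ∅
[17] crash(3) → N3(✗back v1 [q])
[18] timeout(0) → N0(back v3 [q])
[19] timeout(1) → N1(back v3 [q])
[20] recover(3) → N3(back v1 [q])
[21] deliver 2→3 → ∅
[22] crash(3) → N3(✗back v1 [q])

-1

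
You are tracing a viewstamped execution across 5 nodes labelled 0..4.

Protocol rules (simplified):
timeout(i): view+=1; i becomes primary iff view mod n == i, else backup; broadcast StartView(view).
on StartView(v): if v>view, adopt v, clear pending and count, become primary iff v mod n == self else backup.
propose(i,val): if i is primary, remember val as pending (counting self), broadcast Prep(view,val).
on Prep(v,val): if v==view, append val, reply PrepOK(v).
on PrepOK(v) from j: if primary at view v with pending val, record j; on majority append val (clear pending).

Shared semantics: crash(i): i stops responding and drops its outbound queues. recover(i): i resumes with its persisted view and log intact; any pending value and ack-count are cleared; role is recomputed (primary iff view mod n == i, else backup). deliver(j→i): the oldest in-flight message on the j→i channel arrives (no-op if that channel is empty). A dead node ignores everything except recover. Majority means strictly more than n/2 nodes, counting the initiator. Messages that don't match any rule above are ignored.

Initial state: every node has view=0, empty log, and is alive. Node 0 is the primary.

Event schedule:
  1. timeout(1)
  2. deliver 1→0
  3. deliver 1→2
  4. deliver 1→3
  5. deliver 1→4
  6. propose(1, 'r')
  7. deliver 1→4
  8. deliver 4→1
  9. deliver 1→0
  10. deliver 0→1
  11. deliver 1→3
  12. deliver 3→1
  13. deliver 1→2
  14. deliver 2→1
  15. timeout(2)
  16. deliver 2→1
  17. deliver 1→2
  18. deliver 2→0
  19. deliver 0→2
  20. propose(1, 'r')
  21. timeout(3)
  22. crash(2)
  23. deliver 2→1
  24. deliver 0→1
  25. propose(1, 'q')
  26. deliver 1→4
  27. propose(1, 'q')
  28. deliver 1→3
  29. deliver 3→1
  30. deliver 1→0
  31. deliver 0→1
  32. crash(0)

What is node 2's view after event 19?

2

1. timeout(1):  <1:prim v1 ->
2. deliver 1→0:  <0:back v1 ->
3. deliver 1→2:  <2:back v1 ->
4. deliver 1→3:  <3:back v1 ->
5. deliver 1→4:  <4:back v1 ->
6. propose(1,'r'):  nop
7. deliver 1→4:  <4:back v1 r>
8. deliver 4→1:  nop
9. deliver 1→0:  <0:back v1 r>
10. deliver 0→1:  <1:prim v1 r>
11. deliver 1→3:  <3:back v1 r>
12. deliver 3→1:  nop
13. deliver 1→2:  <2:back v1 r>
14. deliver 2→1:  nop
15. timeout(2):  <2:prim v2 r>
16. deliver 2→1:  <1:back v2 r>
17. deliver 1→2:  nop
18. deliver 2→0:  <0:back v2 r>
19. deliver 0→2:  nop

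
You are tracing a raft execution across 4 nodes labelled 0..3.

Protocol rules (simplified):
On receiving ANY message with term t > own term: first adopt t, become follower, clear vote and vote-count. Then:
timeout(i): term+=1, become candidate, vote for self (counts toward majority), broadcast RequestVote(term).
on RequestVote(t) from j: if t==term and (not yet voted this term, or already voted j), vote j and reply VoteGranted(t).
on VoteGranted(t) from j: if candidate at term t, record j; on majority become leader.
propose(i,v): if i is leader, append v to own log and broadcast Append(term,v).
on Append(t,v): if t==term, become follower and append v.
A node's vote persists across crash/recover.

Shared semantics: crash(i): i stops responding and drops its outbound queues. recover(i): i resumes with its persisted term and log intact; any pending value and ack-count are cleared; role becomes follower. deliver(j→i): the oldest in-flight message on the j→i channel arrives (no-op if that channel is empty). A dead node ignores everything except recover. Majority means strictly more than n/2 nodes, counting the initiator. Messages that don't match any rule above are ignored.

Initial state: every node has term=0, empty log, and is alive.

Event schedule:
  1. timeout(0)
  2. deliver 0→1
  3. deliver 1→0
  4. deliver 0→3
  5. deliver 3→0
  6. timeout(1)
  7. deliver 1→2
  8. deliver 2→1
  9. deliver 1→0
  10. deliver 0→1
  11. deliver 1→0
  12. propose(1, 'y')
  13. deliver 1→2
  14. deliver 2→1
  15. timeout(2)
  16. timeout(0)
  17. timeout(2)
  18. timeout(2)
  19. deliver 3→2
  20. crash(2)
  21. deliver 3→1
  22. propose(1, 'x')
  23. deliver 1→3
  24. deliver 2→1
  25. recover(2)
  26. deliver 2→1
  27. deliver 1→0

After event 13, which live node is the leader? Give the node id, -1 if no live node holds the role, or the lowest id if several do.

e1 timeout(0): 0[cand,t=1,-]
e2 deliver 0→1: 1[foll,t=1,-]
e3 deliver 1→0: ·
e4 deliver 0→3: 3[foll,t=1,-]
e5 deliver 3→0: 0[lead,t=1,-]
e6 timeout(1): 1[cand,t=2,-]
e7 deliver 1→2: 2[foll,t=2,-]
e8 deliver 2→1: ·
e9 deliver 1→0: 0[foll,t=2,-]
e10 deliver 0→1: 1[lead,t=2,-]
e11 deliver 1→0: ·
e12 propose(1,'y'): 1[lead,t=2,y]
e13 deliver 1→2: 2[foll,t=2,y]

1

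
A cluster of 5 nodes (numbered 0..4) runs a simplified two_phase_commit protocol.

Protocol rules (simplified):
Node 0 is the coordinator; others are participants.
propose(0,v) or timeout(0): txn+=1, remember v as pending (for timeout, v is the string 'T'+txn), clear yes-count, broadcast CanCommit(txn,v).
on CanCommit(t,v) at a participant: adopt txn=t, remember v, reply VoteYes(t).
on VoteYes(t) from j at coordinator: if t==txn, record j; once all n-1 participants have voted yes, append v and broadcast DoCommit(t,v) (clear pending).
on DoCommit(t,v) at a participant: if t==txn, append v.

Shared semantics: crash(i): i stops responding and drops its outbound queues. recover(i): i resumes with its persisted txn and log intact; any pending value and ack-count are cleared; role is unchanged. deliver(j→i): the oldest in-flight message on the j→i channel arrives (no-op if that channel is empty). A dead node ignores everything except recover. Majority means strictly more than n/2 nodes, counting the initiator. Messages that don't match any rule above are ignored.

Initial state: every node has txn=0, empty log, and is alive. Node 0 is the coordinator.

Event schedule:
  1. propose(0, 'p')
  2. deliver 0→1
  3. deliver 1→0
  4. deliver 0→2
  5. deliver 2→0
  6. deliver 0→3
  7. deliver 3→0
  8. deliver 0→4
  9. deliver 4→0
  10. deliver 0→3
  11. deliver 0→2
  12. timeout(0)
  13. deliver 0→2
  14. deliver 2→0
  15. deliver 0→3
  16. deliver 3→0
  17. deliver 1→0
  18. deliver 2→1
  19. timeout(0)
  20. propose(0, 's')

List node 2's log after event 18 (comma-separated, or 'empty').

step 1 propose(0,'p'): 0={coor,t=1,log=-}
step 2 deliver 0→1: 1={part,t=1,log=-}
step 3 deliver 1→0: —
step 4 deliver 0→2: 2={part,t=1,log=-}
step 5 deliver 2→0: —
step 6 deliver 0→3: 3={part,t=1,log=-}
step 7 deliver 3→0: —
step 8 deliver 0→4: 4={part,t=1,log=-}
step 9 deliver 4→0: 0={coor,t=1,log=p}
step 10 deliver 0→3: 3={part,t=1,log=p}
step 11 deliver 0→2: 2={part,t=1,log=p}
step 12 timeout(0): 0={coor,t=2,log=p}
step 13 deliver 0→2: 2={part,t=2,log=p}
step 14 deliver 2→0: —
step 15 deliver 0→3: 3={part,t=2,log=p}
step 16 deliver 3→0: —
step 17 deliver 1→0: —
step 18 deliver 2→1: —

p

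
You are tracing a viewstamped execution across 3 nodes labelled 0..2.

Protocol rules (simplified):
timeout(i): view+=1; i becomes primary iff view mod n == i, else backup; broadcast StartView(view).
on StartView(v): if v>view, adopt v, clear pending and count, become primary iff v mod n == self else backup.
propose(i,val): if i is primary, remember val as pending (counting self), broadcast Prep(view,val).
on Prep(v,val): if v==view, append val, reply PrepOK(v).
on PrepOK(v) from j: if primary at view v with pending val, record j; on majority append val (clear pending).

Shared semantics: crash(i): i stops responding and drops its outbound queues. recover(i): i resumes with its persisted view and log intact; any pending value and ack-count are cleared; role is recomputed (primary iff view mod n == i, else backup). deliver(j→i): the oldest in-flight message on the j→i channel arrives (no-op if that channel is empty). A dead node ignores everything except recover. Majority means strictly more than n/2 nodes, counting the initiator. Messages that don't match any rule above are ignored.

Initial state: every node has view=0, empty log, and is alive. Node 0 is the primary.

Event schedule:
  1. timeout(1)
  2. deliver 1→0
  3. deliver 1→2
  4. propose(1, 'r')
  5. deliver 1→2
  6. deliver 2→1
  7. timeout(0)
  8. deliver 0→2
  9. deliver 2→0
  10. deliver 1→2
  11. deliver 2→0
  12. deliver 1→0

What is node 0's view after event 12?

2

e1 timeout(1): 1[prim,v=1,-]
e2 deliver 1→0: 0[back,v=1,-]
e3 deliver 1→2: 2[back,v=1,-]
e4 propose(1,'r'): ·
e5 deliver 1→2: 2[back,v=1,r]
e6 deliver 2→1: 1[prim,v=1,r]
e7 timeout(0): 0[back,v=2,-]
e8 deliver 0→2: 2[prim,v=2,r]
e9 deliver 2→0: ·
e10 deliver 1→2: ·
e11 deliver 2→0: ·
e12 deliver 1→0: ·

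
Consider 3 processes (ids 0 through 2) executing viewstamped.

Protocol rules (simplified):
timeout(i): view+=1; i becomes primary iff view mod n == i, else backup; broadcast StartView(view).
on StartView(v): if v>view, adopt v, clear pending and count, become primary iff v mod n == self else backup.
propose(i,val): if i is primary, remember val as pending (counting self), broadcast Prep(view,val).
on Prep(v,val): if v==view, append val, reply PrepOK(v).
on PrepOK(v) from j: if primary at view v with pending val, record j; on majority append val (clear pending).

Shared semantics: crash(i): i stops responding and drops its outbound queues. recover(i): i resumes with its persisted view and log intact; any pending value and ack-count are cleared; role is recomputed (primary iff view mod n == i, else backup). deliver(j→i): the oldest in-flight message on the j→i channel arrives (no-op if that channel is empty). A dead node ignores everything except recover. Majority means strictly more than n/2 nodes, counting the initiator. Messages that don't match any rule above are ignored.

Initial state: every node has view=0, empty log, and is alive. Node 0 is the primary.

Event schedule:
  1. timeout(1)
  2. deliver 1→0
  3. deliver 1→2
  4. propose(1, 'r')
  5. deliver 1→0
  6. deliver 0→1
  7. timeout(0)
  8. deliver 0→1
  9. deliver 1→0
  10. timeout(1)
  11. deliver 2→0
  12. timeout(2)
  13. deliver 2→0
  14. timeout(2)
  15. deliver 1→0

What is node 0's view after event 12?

2

[1] timeout(1) → N1(prim v1 [-])
[2] deliver 1→0 → N0(back v1 [-])
[3] deliver 1→2 → N2(back v1 [-])
[4] propose(1,'r') → ∅
[5] deliver 1→0 → N0(back v1 [r])
[6] deliver 0→1 → N1(prim v1 [r])
[7] timeout(0) → N0(back v2 [r])
[8] deliver 0→1 → N1(back v2 [r])
[9] deliver 1→0 → ∅
[10] timeout(1) → N1(back v3 [r])
[11] deliver 2→0 → ∅
[12] timeout(2) → N2(prim v2 [-])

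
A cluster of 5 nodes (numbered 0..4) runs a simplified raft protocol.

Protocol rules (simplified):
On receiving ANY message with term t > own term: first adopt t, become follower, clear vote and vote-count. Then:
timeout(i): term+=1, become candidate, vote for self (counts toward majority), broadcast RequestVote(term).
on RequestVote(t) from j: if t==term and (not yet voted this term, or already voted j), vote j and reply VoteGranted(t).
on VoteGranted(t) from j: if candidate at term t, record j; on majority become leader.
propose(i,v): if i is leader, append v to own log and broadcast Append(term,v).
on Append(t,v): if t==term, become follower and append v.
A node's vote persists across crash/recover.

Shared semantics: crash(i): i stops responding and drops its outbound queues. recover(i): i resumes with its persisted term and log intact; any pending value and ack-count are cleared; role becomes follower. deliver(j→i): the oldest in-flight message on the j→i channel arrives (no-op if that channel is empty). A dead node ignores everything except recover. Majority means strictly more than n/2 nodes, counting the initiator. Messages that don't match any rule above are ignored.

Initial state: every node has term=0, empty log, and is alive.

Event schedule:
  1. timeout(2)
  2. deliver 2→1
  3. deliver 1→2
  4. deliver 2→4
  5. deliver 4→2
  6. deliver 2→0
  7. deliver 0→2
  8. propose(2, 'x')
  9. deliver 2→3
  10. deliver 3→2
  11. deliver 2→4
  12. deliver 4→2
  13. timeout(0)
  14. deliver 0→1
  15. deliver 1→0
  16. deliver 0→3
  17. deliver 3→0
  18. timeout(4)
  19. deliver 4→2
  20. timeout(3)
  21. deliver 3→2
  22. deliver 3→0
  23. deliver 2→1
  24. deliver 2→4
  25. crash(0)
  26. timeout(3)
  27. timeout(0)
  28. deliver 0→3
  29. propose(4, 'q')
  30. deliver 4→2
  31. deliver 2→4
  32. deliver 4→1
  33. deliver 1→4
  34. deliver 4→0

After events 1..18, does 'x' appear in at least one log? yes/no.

[1] timeout(2) → N2(cand t1 [-])
[2] deliver 2→1 → N1(foll t1 [-])
[3] deliver 1→2 → ∅
[4] deliver 2→4 → N4(foll t1 [-])
[5] deliver 4→2 → N2(lead t1 [-])
[6] deliver 2→0 → N0(foll t1 [-])
[7] deliver 0→2 → ∅
[8] propose(2,'x') → N2(lead t1 [x])
[9] deliver 2→3 → N3(foll t1 [-])
[10] deliver 3→2 → ∅
[11] deliver 2→4 → N4(foll t1 [x])
[12] deliver 4→2 → ∅
[13] timeout(0) → N0(cand t2 [-])
[14] deliver 0→1 → N1(foll t2 [-])
[15] deliver 1→0 → ∅
[16] deliver 0→3 → N3(foll t2 [-])
[17] deliver 3→0 → N0(lead t2 [-])
[18] timeout(4) → N4(cand t2 [x])

yes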